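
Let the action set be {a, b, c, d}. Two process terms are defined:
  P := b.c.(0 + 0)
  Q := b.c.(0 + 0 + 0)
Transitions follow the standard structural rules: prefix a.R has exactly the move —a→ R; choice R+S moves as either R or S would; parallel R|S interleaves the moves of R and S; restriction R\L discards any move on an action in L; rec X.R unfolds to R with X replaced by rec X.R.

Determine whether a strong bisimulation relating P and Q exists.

P ~ Q

P's transition system — 3 states:
  s0 = b.c.(0 + 0) :: =b=> s1
  s1 = c.(0 + 0) :: =c=> s2
  s2 = 0 + 0 :: ∅
Q's transition system — 3 states:
  t0 = b.c.(0 + 0 + 0) :: =b=> t1
  t1 = c.(0 + 0 + 0) :: =c=> t2
  t2 = 0 + 0 + 0 :: ∅
Bisimilarity quotient blocks:
  B0 = {s0, t0}
  B1 = {s1, t1}
  B2 = {s2, t2}
s0 ∈ B0, t0 ∈ B0 → same block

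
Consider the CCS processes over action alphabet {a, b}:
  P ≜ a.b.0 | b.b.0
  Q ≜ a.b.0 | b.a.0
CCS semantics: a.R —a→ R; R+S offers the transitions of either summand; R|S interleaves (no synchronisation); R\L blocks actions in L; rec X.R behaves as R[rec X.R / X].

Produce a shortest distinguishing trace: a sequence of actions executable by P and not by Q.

bb

LTS(P): 9 reachable states
  p0 = a.b.0 | b.b.0 | ··a··> p1, ··b··> p2
  p1 = b.0 | b.b.0 | ··b··> p3, ··b··> p4
  p2 = a.b.0 | b.0 | ··a··> p4, ··b··> p5
  p3 = 0 | b.b.0 | ··b··> p6
  p4 = b.0 | b.0 | ··b··> p6, ··b··> p7
  p5 = a.b.0 | 0 | ··a··> p7
  p6 = 0 | b.0 | ··b··> p8
  p7 = b.0 | 0 | ··b··> p8
  p8 = 0 | 0 | deadlocked
LTS(Q): 9 reachable states
  q0 = a.b.0 | b.a.0 | ··a··> q1, ··b··> q2
  q1 = b.0 | b.a.0 | ··b··> q3, ··b··> q4
  q2 = a.b.0 | a.0 | ··a··> q4, ··a··> q5
  q3 = 0 | b.a.0 | ··b··> q6
  q4 = b.0 | a.0 | ··a··> q7, ··b··> q6
  q5 = a.b.0 | 0 | ··a··> q7
  q6 = 0 | a.0 | ··a··> q8
  q7 = b.0 | 0 | ··b··> q8
  q8 = 0 | 0 | deadlocked
Run σ = ⟨bb⟩ on P: start {p0}
  step 1 (b): {p2}
  step 2 (b): {p5}
  — P admits the full trace.
Run σ = ⟨bb⟩ on Q: start {q0}
  step 1 (b): {q2}
  step 2 (b): ∅ (Q stuck)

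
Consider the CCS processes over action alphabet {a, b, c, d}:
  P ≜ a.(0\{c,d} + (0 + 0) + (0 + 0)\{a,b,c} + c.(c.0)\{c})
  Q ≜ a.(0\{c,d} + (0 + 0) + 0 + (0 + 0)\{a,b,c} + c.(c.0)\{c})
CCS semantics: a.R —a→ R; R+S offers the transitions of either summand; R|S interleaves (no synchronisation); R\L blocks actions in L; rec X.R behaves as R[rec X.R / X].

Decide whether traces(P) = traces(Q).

Reachable graph of P (3 states):
  p0 = a.(0\{c,d} + (0 + 0) + (0 + 0)\{a,b,c} + c.(c.0)\{c}) | —a→ p1
  p1 = 0\{c,d} + (0 + 0) + (0 + 0)\{a,b,c} + c.(c.0)\{c} | —c→ p2
  p2 = (c.0)\{c} | stopped
Reachable graph of Q (3 states):
  q0 = a.(0\{c,d} + (0 + 0) + 0 + (0 + 0)\{a,b,c} + c.(c.0)\{c}) | —a→ q1
  q1 = 0\{c,d} + (0 + 0) + 0 + (0 + 0)\{a,b,c} + c.(c.0)\{c} | —c→ q2
  q2 = (c.0)\{c} | stopped
Coarsest stable partition (strong bisimilarity classes):
  B0 = {p0, q0}
  B1 = {p1, q1}
  B2 = {p2, q2}
p0 ∈ B0, q0 ∈ B0 → same block
Bisimilar ⇒ trace-equivalent.

trace-equivalent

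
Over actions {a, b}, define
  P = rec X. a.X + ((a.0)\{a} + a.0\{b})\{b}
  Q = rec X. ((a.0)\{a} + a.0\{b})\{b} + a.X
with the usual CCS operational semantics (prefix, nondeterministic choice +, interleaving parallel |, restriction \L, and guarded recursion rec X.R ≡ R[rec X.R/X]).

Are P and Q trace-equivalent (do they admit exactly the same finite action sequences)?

YES

LTS(P): 2 reachable states
  u0 = rec X. a.X + ((a.0)\{a} + a.0\{b})\{b} ⊢ --a--▸ u0, --a--▸ u1
  u1 = 0\{b}\{b} ⊢ deadlocked
LTS(Q): 2 reachable states
  v0 = rec X. ((a.0)\{a} + a.0\{b})\{b} + a.X ⊢ --a--▸ v0, --a--▸ v1
  v1 = 0\{b}\{b} ⊢ deadlocked
Partition-refinement fixed point:
  B0 = {u0, v0}
  B1 = {u1, v1}
u0 ∈ B0, v0 ∈ B0 → same block
Bisimilar ⇒ trace-equivalent.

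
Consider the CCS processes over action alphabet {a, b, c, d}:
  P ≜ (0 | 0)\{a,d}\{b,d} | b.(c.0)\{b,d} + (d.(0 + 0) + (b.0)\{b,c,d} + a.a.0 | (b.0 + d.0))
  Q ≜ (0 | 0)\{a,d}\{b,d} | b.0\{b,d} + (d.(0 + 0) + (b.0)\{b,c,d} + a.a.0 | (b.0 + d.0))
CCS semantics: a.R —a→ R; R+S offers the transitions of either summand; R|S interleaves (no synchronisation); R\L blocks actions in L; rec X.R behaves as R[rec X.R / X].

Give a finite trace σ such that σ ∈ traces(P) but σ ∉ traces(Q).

P's transition system — 9 states:
  s0 = (0 | 0)\{a,d}\{b,d} | b.(c.0)\{b,d} + (d.(0 + 0) + (b.0)\{b,c,d} + a.a.0 | (b.0 + d.0)) → --a--▸ s1, --b--▸ s2, --b--▸ s3, --d--▸ s3, --d--▸ s4
  s1 = a.0 | (b.0 + d.0) → --a--▸ s5, --b--▸ s6, --d--▸ s6
  s2 = (0 | 0)\{a,d}\{b,d} | (c.0)\{b,d} → --c--▸ s7
  s3 = a.a.0 | 0 → --a--▸ s6
  s4 = 0 + 0 → deadlocked
  s5 = 0 | (b.0 + d.0) → --b--▸ s8, --d--▸ s8
  s6 = a.0 | 0 → --a--▸ s8
  s7 = (0 | 0)\{a,d}\{b,d} | 0\{b,d} → deadlocked
  s8 = 0 | 0 → deadlocked
Q's transition system — 8 states:
  t0 = (0 | 0)\{a,d}\{b,d} | b.0\{b,d} + (d.(0 + 0) + (b.0)\{b,c,d} + a.a.0 | (b.0 + d.0)) → --a--▸ t1, --b--▸ t2, --b--▸ t3, --d--▸ t3, --d--▸ t4
  t1 = a.0 | (b.0 + d.0) → --a--▸ t5, --b--▸ t6, --d--▸ t6
  t2 = (0 | 0)\{a,d}\{b,d} | 0\{b,d} → deadlocked
  t3 = a.a.0 | 0 → --a--▸ t6
  t4 = 0 + 0 → deadlocked
  t5 = 0 | (b.0 + d.0) → --b--▸ t7, --d--▸ t7
  t6 = a.0 | 0 → --a--▸ t7
  t7 = 0 | 0 → deadlocked
Executing bc from P (initial set {s0}):
  step 1 (b): {s2, s3}
  step 2 (c): {s7}
  ✓ P
Executing bc from Q (initial set {t0}):
  step 1 (b): {t2, t3}
  step 2 (c): ∅  — Q cannot continue

bc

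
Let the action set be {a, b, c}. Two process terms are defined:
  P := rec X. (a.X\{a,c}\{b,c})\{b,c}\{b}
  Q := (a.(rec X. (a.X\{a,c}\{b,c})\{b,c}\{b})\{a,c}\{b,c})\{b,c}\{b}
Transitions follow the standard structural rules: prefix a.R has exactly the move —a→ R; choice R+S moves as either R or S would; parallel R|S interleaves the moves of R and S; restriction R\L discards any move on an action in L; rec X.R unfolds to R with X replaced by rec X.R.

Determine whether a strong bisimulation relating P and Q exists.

bisimilar

Reachable graph of P (2 states):
  s0 = rec X. (a.X\{a,c}\{b,c})\{b,c}\{b} :: ··a··> s1
  s1 = (rec X. (a.X\{a,c}\{b,c})\{b,c}\{b})\{a,c}\{b,c}\{b,c}\{b} :: stopped
Reachable graph of Q (2 states):
  t0 = (a.(rec X. (a.X\{a,c}\{b,c})\{b,c}\{b})\{a,c}\{b,c})\{b,c}\{b} :: ··a··> t1
  t1 = (rec X. (a.X\{a,c}\{b,c})\{b,c}\{b})\{a,c}\{b,c}\{b,c}\{b} :: stopped
Bisimilarity quotient blocks:
  B0 = {s0, t0}
  B1 = {s1, t1}
s0 ∈ B0, t0 ∈ B0 → same block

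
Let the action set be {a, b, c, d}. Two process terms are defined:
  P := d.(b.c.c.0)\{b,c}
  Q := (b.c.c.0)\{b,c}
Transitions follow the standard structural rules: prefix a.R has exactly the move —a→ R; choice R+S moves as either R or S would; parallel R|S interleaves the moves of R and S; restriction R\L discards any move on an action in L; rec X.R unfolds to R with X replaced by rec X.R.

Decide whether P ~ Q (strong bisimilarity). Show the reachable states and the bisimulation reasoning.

LTS(P): 2 reachable states
  u0 = d.(b.c.c.0)\{b,c} :: —d→ u1
  u1 = (b.c.c.0)\{b,c} :: deadlocked
LTS(Q): 1 reachable states
  v0 = (b.c.c.0)\{b,c} :: deadlocked
Coarsest stable partition (strong bisimilarity classes):
  B0 = {u0}
  B1 = {u1, v0}
u0 ∈ B0, v0 ∈ B1 → different blocks

P ≁ Q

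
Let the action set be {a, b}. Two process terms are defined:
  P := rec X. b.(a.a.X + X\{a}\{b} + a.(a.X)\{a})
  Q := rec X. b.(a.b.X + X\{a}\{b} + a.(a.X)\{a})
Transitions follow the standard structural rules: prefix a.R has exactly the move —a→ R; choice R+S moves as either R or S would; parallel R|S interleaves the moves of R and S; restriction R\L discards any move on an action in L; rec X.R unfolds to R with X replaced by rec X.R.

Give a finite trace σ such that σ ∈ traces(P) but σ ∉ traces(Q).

baa

LTS(P): 4 reachable states
  m0 = rec X. b.(a.a.X + X\{a}\{b} + a.(a.X)\{a}) | —b→ m1
  m1 = a.a.(rec X. b.(a.a.X + X\{a}\{b} + a.(a.X)\{a})) + (rec X. b.(a.a.X + X\{a}\{b} + a.(a.X)\{a}))\{a}\{b} + a.(a.(rec X. b.(a.a.X + X\{a}\{b} + a.(a.X)\{a})))\{a} | —a→ m2, —a→ m3
  m2 = (a.(rec X. b.(a.a.X + X\{a}\{b} + a.(a.X)\{a})))\{a} | (no moves)
  m3 = a.(rec X. b.(a.a.X + X\{a}\{b} + a.(a.X)\{a})) | —a→ m0
LTS(Q): 4 reachable states
  n0 = rec X. b.(a.b.X + X\{a}\{b} + a.(a.X)\{a}) | —b→ n1
  n1 = a.b.(rec X. b.(a.b.X + X\{a}\{b} + a.(a.X)\{a})) + (rec X. b.(a.b.X + X\{a}\{b} + a.(a.X)\{a}))\{a}\{b} + a.(a.(rec X. b.(a.b.X + X\{a}\{b} + a.(a.X)\{a})))\{a} | —a→ n2, —a→ n3
  n2 = (a.(rec X. b.(a.b.X + X\{a}\{b} + a.(a.X)\{a})))\{a} | (no moves)
  n3 = b.(rec X. b.(a.b.X + X\{a}\{b} + a.(a.X)\{a})) | —b→ n0
Run σ = ⟨baa⟩ on P: start {m0}
  step 1 (b): {m1}
  step 2 (a): {m2, m3}
  step 3 (a): {m0}
  ✓ P
Run σ = ⟨baa⟩ on Q: start {n0}
  step 1 (b): {n1}
  step 2 (a): {n2, n3}
  step 3 (a): ∅ (Q stuck)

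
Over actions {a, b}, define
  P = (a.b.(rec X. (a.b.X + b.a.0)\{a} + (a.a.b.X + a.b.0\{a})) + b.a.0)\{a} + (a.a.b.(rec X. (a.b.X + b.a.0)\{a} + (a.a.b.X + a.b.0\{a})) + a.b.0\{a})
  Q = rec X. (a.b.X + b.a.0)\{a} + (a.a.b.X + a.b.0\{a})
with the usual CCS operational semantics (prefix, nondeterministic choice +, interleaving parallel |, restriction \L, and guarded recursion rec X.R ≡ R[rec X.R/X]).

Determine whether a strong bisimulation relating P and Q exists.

P's transition system — 7 states:
  p0 = (a.b.(rec X. (a.b.X + b.a.0)\{a} + (a.a.b.X + a.b.0\{a})) + b.a.0)\{a} + (a.a.b.(rec X. (a.b.X + b.a.0)\{a} + (a.a.b.X + a.b.0\{a})) + a.b.0\{a}) → -a-> p1, -a-> p2, -b-> p3
  p1 = a.b.(rec X. (a.b.X + b.a.0)\{a} + (a.a.b.X + a.b.0\{a})) → -a-> p4
  p2 = b.0\{a} → -b-> p5
  p3 = (a.0)\{a} → (no moves)
  p4 = b.(rec X. (a.b.X + b.a.0)\{a} + (a.a.b.X + a.b.0\{a})) → -b-> p6
  p5 = 0\{a} → (no moves)
  p6 = rec X. (a.b.X + b.a.0)\{a} + (a.a.b.X + a.b.0\{a}) → -a-> p1, -a-> p2, -b-> p3
Q's transition system — 6 states:
  q0 = rec X. (a.b.X + b.a.0)\{a} + (a.a.b.X + a.b.0\{a}) → -a-> q1, -a-> q2, -b-> q3
  q1 = a.b.(rec X. (a.b.X + b.a.0)\{a} + (a.a.b.X + a.b.0\{a})) → -a-> q4
  q2 = b.0\{a} → -b-> q5
  q3 = (a.0)\{a} → (no moves)
  q4 = b.(rec X. (a.b.X + b.a.0)\{a} + (a.a.b.X + a.b.0\{a})) → -b-> q0
  q5 = 0\{a} → (no moves)
Coarsest stable partition (strong bisimilarity classes):
  B0 = {p0, p6, q0}
  B1 = {p1, q1}
  B2 = {p4, q4}
  B3 = {p2, q2}
  B4 = {p3, p5, q3, q5}
p0 ∈ B0, q0 ∈ B0 → same block

YES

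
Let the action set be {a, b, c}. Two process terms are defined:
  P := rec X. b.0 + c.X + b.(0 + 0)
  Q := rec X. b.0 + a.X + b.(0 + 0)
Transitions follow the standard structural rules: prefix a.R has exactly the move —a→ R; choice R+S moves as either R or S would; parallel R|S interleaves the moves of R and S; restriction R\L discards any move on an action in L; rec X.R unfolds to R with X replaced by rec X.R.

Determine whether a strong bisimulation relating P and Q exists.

P ≁ Q

P's transition system — 3 states:
  u0 = rec X. b.0 + c.X + b.(0 + 0) | -b-> u1, -b-> u2, -c-> u0
  u1 = 0 | (no moves)
  u2 = 0 + 0 | (no moves)
Q's transition system — 3 states:
  v0 = rec X. b.0 + a.X + b.(0 + 0) | -a-> v0, -b-> v1, -b-> v2
  v1 = 0 | (no moves)
  v2 = 0 + 0 | (no moves)
Coarsest stable partition (strong bisimilarity classes):
  B0 = {u0}
  B1 = {u1, u2, v1, v2}
  B2 = {v0}
u0 ∈ B0, v0 ∈ B2 → different blocks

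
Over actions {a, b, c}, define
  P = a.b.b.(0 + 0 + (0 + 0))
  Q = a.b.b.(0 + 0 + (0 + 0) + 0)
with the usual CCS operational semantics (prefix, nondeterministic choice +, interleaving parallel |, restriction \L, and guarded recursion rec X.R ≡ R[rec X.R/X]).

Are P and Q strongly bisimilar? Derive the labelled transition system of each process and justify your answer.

P ~ Q

Reachable graph of P (4 states):
  s0 = a.b.b.(0 + 0 + (0 + 0)) has moves =a=> s1
  s1 = b.b.(0 + 0 + (0 + 0)) has moves =b=> s2
  s2 = b.(0 + 0 + (0 + 0)) has moves =b=> s3
  s3 = 0 + 0 + (0 + 0) has moves ∅
Reachable graph of Q (4 states):
  t0 = a.b.b.(0 + 0 + (0 + 0) + 0) has moves =a=> t1
  t1 = b.b.(0 + 0 + (0 + 0) + 0) has moves =b=> t2
  t2 = b.(0 + 0 + (0 + 0) + 0) has moves =b=> t3
  t3 = 0 + 0 + (0 + 0) + 0 has moves ∅
Coarsest stable partition (strong bisimilarity classes):
  B0 = {s0, t0}
  B1 = {s1, t1}
  B2 = {s2, t2}
  B3 = {s3, t3}
s0 ∈ B0, t0 ∈ B0 → same block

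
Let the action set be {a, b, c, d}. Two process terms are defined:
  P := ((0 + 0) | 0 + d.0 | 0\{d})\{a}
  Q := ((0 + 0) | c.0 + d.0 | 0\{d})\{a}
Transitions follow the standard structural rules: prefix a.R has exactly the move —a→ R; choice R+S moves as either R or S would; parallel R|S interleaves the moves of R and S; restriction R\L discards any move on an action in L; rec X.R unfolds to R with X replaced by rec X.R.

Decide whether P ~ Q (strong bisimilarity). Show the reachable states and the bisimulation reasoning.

NO

Reachable graph of P (2 states):
  s0 = ((0 + 0) | 0 + d.0 | 0\{d})\{a} → —d→ s1
  s1 = (0 | 0\{d})\{a} → ·
Reachable graph of Q (3 states):
  t0 = ((0 + 0) | c.0 + d.0 | 0\{d})\{a} → —c→ t1, —d→ t2
  t1 = ((0 + 0) | 0)\{a} → ·
  t2 = (0 | 0\{d})\{a} → ·
Partition-refinement fixed point:
  B0 = {s0}
  B1 = {s1, t1, t2}
  B2 = {t0}
s0 ∈ B0, t0 ∈ B2 → different blocks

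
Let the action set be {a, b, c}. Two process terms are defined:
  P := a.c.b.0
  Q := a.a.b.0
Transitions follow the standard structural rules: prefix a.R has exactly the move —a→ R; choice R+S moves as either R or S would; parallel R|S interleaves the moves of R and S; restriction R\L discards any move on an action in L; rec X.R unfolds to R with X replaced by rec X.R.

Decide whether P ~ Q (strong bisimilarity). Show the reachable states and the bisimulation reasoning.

NO

LTS(P): 4 reachable states
  u0 = a.c.b.0 :: -a-> u1
  u1 = c.b.0 :: -c-> u2
  u2 = b.0 :: -b-> u3
  u3 = 0 :: (no moves)
LTS(Q): 4 reachable states
  v0 = a.a.b.0 :: -a-> v1
  v1 = a.b.0 :: -a-> v2
  v2 = b.0 :: -b-> v3
  v3 = 0 :: (no moves)
Partition-refinement fixed point:
  B0 = {u0}
  B1 = {u1}
  B2 = {u2, v2}
  B3 = {u3, v3}
  B4 = {v0}
  B5 = {v1}
u0 ∈ B0, v0 ∈ B4 → different blocks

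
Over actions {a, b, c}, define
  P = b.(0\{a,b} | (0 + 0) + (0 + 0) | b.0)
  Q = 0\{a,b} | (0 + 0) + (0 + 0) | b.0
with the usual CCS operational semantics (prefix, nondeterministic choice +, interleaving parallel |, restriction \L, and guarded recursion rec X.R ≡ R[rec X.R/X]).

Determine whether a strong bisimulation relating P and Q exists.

not bisimilar

LTS(P): 3 reachable states
  s0 = b.(0\{a,b} | (0 + 0) + (0 + 0) | b.0) | =b=> s1
  s1 = 0\{a,b} | (0 + 0) + (0 + 0) | b.0 | =b=> s2
  s2 = (0 + 0) | 0 | stopped
LTS(Q): 2 reachable states
  t0 = 0\{a,b} | (0 + 0) + (0 + 0) | b.0 | =b=> t1
  t1 = (0 + 0) | 0 | stopped
Partition-refinement fixed point:
  B0 = {s0}
  B1 = {s1, t0}
  B2 = {s2, t1}
s0 ∈ B0, t0 ∈ B1 → different blocks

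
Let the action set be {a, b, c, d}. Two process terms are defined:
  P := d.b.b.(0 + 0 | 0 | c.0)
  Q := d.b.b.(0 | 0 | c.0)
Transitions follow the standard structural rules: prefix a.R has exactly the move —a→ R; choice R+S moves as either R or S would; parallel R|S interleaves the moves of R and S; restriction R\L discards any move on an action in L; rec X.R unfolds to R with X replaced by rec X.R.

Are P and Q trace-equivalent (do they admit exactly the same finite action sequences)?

P's transition system — 5 states:
  s0 = d.b.b.(0 + 0 | 0 | c.0) → --d--▸ s1
  s1 = b.b.(0 + 0 | 0 | c.0) → --b--▸ s2
  s2 = b.(0 + 0 | 0 | c.0) → --b--▸ s3
  s3 = 0 + 0 | 0 | c.0 → --c--▸ s4
  s4 = 0 | 0 | 0 → (no moves)
Q's transition system — 5 states:
  t0 = d.b.b.(0 | 0 | c.0) → --d--▸ t1
  t1 = b.b.(0 | 0 | c.0) → --b--▸ t2
  t2 = b.(0 | 0 | c.0) → --b--▸ t3
  t3 = 0 | 0 | c.0 → --c--▸ t4
  t4 = 0 | 0 | 0 → (no moves)
Bisimilarity quotient blocks:
  B0 = {s0, t0}
  B1 = {s1, t1}
  B2 = {s2, t2}
  B3 = {s3, t3}
  B4 = {s4, t4}
s0 ∈ B0, t0 ∈ B0 → same block
Bisimilar ⇒ trace-equivalent.

trace-equivalent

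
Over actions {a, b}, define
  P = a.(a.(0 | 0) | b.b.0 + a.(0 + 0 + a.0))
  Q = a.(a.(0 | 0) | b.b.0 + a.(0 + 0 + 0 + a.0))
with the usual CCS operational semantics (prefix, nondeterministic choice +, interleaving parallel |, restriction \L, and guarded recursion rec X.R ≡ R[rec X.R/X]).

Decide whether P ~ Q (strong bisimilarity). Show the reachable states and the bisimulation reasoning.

bisimilar

Reachable graph of P (9 states):
  m0 = a.(a.(0 | 0) | b.b.0 + a.(0 + 0 + a.0)) | -a-> m1
  m1 = a.(0 | 0) | b.b.0 + a.(0 + 0 + a.0) | -a-> m2, -a-> m3, -b-> m4
  m2 = 0 + 0 + a.0 | -a-> m5
  m3 = 0 | 0 | b.b.0 | -b-> m6
  m4 = a.(0 | 0) | b.0 | -a-> m6, -b-> m7
  m5 = 0 | stopped
  m6 = 0 | 0 | b.0 | -b-> m8
  m7 = a.(0 | 0) | 0 | -a-> m8
  m8 = 0 | 0 | 0 | stopped
Reachable graph of Q (9 states):
  n0 = a.(a.(0 | 0) | b.b.0 + a.(0 + 0 + 0 + a.0)) | -a-> n1
  n1 = a.(0 | 0) | b.b.0 + a.(0 + 0 + 0 + a.0) | -a-> n2, -a-> n3, -b-> n4
  n2 = 0 + 0 + 0 + a.0 | -a-> n5
  n3 = 0 | 0 | b.b.0 | -b-> n6
  n4 = a.(0 | 0) | b.0 | -a-> n6, -b-> n7
  n5 = 0 | stopped
  n6 = 0 | 0 | b.0 | -b-> n8
  n7 = a.(0 | 0) | 0 | -a-> n8
  n8 = 0 | 0 | 0 | stopped
Coarsest stable partition (strong bisimilarity classes):
  B0 = {m0, n0}
  B1 = {m1, n1}
  B2 = {m2, m7, n2, n7}
  B3 = {m5, m8, n5, n8}
  B4 = {m3, n3}
  B5 = {m6, n6}
  B6 = {m4, n4}
m0 ∈ B0, n0 ∈ B0 → same block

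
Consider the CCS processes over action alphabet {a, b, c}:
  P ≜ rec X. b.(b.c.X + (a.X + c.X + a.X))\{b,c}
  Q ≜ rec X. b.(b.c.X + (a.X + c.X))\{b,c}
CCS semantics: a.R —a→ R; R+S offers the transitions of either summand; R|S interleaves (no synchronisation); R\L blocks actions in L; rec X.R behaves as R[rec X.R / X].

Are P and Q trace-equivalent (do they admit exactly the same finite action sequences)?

trace-equivalent

Reachable graph of P (3 states):
  s0 = rec X. b.(b.c.X + (a.X + c.X + a.X))\{b,c} has moves --b--▸ s1
  s1 = (b.c.(rec X. b.(b.c.X + (a.X + c.X + a.X))\{b,c}) + (a.(rec X. b.(b.c.X + (a.X + c.X + a.X))\{b,c}) + c.(rec X. b.(b.c.X + (a.X + c.X + a.X))\{b,c}) + a.(rec X. b.(b.c.X + (a.X + c.X + a.X))\{b,c})))\{b,c} has moves --a--▸ s2
  s2 = (rec X. b.(b.c.X + (a.X + c.X + a.X))\{b,c})\{b,c} has moves (no moves)
Reachable graph of Q (3 states):
  t0 = rec X. b.(b.c.X + (a.X + c.X))\{b,c} has moves --b--▸ t1
  t1 = (b.c.(rec X. b.(b.c.X + (a.X + c.X))\{b,c}) + (a.(rec X. b.(b.c.X + (a.X + c.X))\{b,c}) + c.(rec X. b.(b.c.X + (a.X + c.X))\{b,c})))\{b,c} has moves --a--▸ t2
  t2 = (rec X. b.(b.c.X + (a.X + c.X))\{b,c})\{b,c} has moves (no moves)
Bisimilarity quotient blocks:
  B0 = {s0, t0}
  B1 = {s1, t1}
  B2 = {s2, t2}
s0 ∈ B0, t0 ∈ B0 → same block
Bisimilar ⇒ trace-equivalent.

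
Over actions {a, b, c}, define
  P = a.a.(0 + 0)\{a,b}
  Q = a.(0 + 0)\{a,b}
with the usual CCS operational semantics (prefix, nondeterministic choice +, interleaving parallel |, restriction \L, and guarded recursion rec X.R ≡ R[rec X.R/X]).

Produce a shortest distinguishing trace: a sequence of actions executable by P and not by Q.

Reachable graph of P (3 states):
  s0 = a.a.(0 + 0)\{a,b} ⊢ --a--▸ s1
  s1 = a.(0 + 0)\{a,b} ⊢ --a--▸ s2
  s2 = (0 + 0)\{a,b} ⊢ deadlocked
Reachable graph of Q (2 states):
  t0 = a.(0 + 0)\{a,b} ⊢ --a--▸ t1
  t1 = (0 + 0)\{a,b} ⊢ deadlocked
Executing aa from P (initial set {s0}):
  after a @ step 1: {s1}
  after a @ step 2: {s2}
  P completes σ.
Executing aa from Q (initial set {t0}):
  after a @ step 1: {t1}
  after a @ step 2: no successor for Q

aa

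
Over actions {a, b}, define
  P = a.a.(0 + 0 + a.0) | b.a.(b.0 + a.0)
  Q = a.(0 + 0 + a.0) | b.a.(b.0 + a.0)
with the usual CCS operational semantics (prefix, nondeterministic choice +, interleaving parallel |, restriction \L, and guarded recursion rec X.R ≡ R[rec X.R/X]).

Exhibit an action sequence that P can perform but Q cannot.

aaa

LTS(P): 16 reachable states
  m0 = a.a.(0 + 0 + a.0) | b.a.(b.0 + a.0) :: -a-> m1, -b-> m2
  m1 = a.(0 + 0 + a.0) | b.a.(b.0 + a.0) :: -a-> m3, -b-> m4
  m2 = a.a.(0 + 0 + a.0) | a.(b.0 + a.0) :: -a-> m4, -a-> m5
  m3 = (0 + 0 + a.0) | b.a.(b.0 + a.0) :: -a-> m6, -b-> m7
  m4 = a.(0 + 0 + a.0) | a.(b.0 + a.0) :: -a-> m7, -a-> m8
  m5 = a.a.(0 + 0 + a.0) | (b.0 + a.0) :: -a-> m8, -a-> m9, -b-> m9
  m6 = 0 | b.a.(b.0 + a.0) :: -b-> m10
  m7 = (0 + 0 + a.0) | a.(b.0 + a.0) :: -a-> m10, -a-> m11
  m8 = a.(0 + 0 + a.0) | (b.0 + a.0) :: -a-> m11, -a-> m12, -b-> m12
  m9 = a.a.(0 + 0 + a.0) | 0 :: -a-> m12
  m10 = 0 | a.(b.0 + a.0) :: -a-> m13
  m11 = (0 + 0 + a.0) | (b.0 + a.0) :: -a-> m13, -a-> m14, -b-> m14
  m12 = a.(0 + 0 + a.0) | 0 :: -a-> m14
  m13 = 0 | (b.0 + a.0) :: -a-> m15, -b-> m15
  m14 = (0 + 0 + a.0) | 0 :: -a-> m15
  m15 = 0 | 0 :: stopped
LTS(Q): 12 reachable states
  n0 = a.(0 + 0 + a.0) | b.a.(b.0 + a.0) :: -a-> n1, -b-> n2
  n1 = (0 + 0 + a.0) | b.a.(b.0 + a.0) :: -a-> n3, -b-> n4
  n2 = a.(0 + 0 + a.0) | a.(b.0 + a.0) :: -a-> n4, -a-> n5
  n3 = 0 | b.a.(b.0 + a.0) :: -b-> n6
  n4 = (0 + 0 + a.0) | a.(b.0 + a.0) :: -a-> n6, -a-> n7
  n5 = a.(0 + 0 + a.0) | (b.0 + a.0) :: -a-> n7, -a-> n8, -b-> n8
  n6 = 0 | a.(b.0 + a.0) :: -a-> n9
  n7 = (0 + 0 + a.0) | (b.0 + a.0) :: -a-> n10, -a-> n9, -b-> n10
  n8 = a.(0 + 0 + a.0) | 0 :: -a-> n10
  n9 = 0 | (b.0 + a.0) :: -a-> n11, -b-> n11
  n10 = (0 + 0 + a.0) | 0 :: -a-> n11
  n11 = 0 | 0 :: stopped
Trace ⟨aaa⟩ through P, begin at {m0}:
  [1] a ⇒ {m1}
  [2] a ⇒ {m3}
  [3] a ⇒ {m6}
  ✓ P
Trace ⟨aaa⟩ through Q, begin at {n0}:
  [1] a ⇒ {n1}
  [2] a ⇒ {n3}
  [3] a ⇒ no successor for Q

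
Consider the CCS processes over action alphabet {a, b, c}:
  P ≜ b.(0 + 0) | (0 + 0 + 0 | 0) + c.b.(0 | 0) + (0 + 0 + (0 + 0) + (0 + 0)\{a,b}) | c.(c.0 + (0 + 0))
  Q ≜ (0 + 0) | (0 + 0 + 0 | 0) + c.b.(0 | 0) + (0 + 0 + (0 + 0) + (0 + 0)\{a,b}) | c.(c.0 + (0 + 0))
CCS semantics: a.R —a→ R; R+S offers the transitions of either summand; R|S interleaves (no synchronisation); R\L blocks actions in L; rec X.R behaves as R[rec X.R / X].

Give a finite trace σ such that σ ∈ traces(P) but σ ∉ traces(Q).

b

P's transition system — 6 states:
  m0 = b.(0 + 0) | (0 + 0 + 0 | 0) + c.b.(0 | 0) + (0 + 0 + (0 + 0) + (0 + 0)\{a,b}) | c.(c.0 + (0 + 0)) → --b--▸ m1, --c--▸ m2, --c--▸ m3
  m1 = (0 + 0) | (0 + 0 + 0 | 0) → ·
  m2 = (0 + 0 + (0 + 0) + (0 + 0)\{a,b}) | (c.0 + (0 + 0)) → --c--▸ m4
  m3 = b.(0 | 0) → --b--▸ m5
  m4 = (0 + 0 + (0 + 0) + (0 + 0)\{a,b}) | 0 → ·
  m5 = 0 | 0 → ·
Q's transition system — 5 states:
  n0 = (0 + 0) | (0 + 0 + 0 | 0) + c.b.(0 | 0) + (0 + 0 + (0 + 0) + (0 + 0)\{a,b}) | c.(c.0 + (0 + 0)) → --c--▸ n1, --c--▸ n2
  n1 = (0 + 0 + (0 + 0) + (0 + 0)\{a,b}) | (c.0 + (0 + 0)) → --c--▸ n3
  n2 = b.(0 | 0) → --b--▸ n4
  n3 = (0 + 0 + (0 + 0) + (0 + 0)\{a,b}) | 0 → ·
  n4 = 0 | 0 → ·
Run σ = ⟨b⟩ on P: start {m0}
  step 1 (b): {m1}
  — P admits the full trace.
Run σ = ⟨b⟩ on Q: start {n0}
  step 1 (b): ∅  — Q cannot continue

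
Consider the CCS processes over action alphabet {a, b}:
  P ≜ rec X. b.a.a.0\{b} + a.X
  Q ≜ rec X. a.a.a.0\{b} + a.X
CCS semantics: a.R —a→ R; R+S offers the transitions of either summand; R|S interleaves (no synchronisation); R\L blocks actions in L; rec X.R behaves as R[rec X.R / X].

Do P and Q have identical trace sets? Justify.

Reachable graph of P (4 states):
  u0 = rec X. b.a.a.0\{b} + a.X → -a-> u0, -b-> u1
  u1 = a.a.0\{b} → -a-> u2
  u2 = a.0\{b} → -a-> u3
  u3 = 0\{b} → deadlocked
Reachable graph of Q (4 states):
  v0 = rec X. a.a.a.0\{b} + a.X → -a-> v0, -a-> v1
  v1 = a.a.0\{b} → -a-> v2
  v2 = a.0\{b} → -a-> v3
  v3 = 0\{b} → deadlocked
Executing b from P (initial set {u0}):
  after b @ step 1: {u1}
  — P admits the full trace.
Executing b from Q (initial set {v0}):
  after b @ step 1: ∅ (Q stuck)

NO — witness ⟨b⟩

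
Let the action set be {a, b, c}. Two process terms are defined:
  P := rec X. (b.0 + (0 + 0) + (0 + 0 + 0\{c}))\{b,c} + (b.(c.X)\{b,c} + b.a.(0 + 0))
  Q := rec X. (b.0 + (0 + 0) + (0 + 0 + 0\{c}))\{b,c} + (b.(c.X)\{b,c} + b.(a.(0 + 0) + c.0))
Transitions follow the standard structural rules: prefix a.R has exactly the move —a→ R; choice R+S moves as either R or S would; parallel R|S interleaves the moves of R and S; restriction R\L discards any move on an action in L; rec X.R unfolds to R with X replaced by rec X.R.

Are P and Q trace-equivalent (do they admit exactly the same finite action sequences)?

NO — witness ⟨bc⟩

LTS(P): 4 reachable states
  s0 = rec X. (b.0 + (0 + 0) + (0 + 0 + 0\{c}))\{b,c} + (b.(c.X)\{b,c} + b.a.(0 + 0)) ⊢ —b→ s1, —b→ s2
  s1 = (c.(rec X. (b.0 + (0 + 0) + (0 + 0 + 0\{c}))\{b,c} + (b.(c.X)\{b,c} + b.a.(0 + 0))))\{b,c} ⊢ ·
  s2 = a.(0 + 0) ⊢ —a→ s3
  s3 = 0 + 0 ⊢ ·
LTS(Q): 5 reachable states
  t0 = rec X. (b.0 + (0 + 0) + (0 + 0 + 0\{c}))\{b,c} + (b.(c.X)\{b,c} + b.(a.(0 + 0) + c.0)) ⊢ —b→ t1, —b→ t2
  t1 = (c.(rec X. (b.0 + (0 + 0) + (0 + 0 + 0\{c}))\{b,c} + (b.(c.X)\{b,c} + b.(a.(0 + 0) + c.0))))\{b,c} ⊢ ·
  t2 = a.(0 + 0) + c.0 ⊢ —a→ t3, —c→ t4
  t3 = 0 + 0 ⊢ ·
  t4 = 0 ⊢ ·
Trace ⟨bc⟩ through Q, begin at {t0}:
  [1] b ⇒ {t1, t2}
  [2] c ⇒ {t4}
  — Q admits the full trace.
Trace ⟨bc⟩ through P, begin at {s0}:
  [1] b ⇒ {s1, s2}
  [2] c ⇒ ∅ (P stuck)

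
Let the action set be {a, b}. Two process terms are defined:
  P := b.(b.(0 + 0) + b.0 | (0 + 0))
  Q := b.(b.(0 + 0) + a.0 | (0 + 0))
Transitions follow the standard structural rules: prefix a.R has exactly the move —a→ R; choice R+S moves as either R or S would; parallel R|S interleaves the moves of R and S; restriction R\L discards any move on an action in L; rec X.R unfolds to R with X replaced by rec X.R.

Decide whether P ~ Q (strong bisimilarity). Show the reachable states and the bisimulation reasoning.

P's transition system — 4 states:
  u0 = b.(b.(0 + 0) + b.0 | (0 + 0)) → -b-> u1
  u1 = b.(0 + 0) + b.0 | (0 + 0) → -b-> u2, -b-> u3
  u2 = 0 + 0 → stopped
  u3 = 0 | (0 + 0) → stopped
Q's transition system — 4 states:
  v0 = b.(b.(0 + 0) + a.0 | (0 + 0)) → -b-> v1
  v1 = b.(0 + 0) + a.0 | (0 + 0) → -a-> v2, -b-> v3
  v2 = 0 | (0 + 0) → stopped
  v3 = 0 + 0 → stopped
Bisimilarity quotient blocks:
  B0 = {u0}
  B1 = {u1}
  B2 = {u2, u3, v2, v3}
  B3 = {v0}
  B4 = {v1}
u0 ∈ B0, v0 ∈ B3 → different blocks

P ≁ Q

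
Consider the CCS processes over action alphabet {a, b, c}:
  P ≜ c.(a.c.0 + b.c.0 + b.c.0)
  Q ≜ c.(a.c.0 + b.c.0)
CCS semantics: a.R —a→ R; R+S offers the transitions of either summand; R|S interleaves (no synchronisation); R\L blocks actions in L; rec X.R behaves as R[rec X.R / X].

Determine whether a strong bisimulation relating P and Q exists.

P ~ Q

P's transition system — 4 states:
  s0 = c.(a.c.0 + b.c.0 + b.c.0) :: —c→ s1
  s1 = a.c.0 + b.c.0 + b.c.0 :: —a→ s2, —b→ s2
  s2 = c.0 :: —c→ s3
  s3 = 0 :: ∅
Q's transition system — 4 states:
  t0 = c.(a.c.0 + b.c.0) :: —c→ t1
  t1 = a.c.0 + b.c.0 :: —a→ t2, —b→ t2
  t2 = c.0 :: —c→ t3
  t3 = 0 :: ∅
Partition-refinement fixed point:
  B0 = {s0, t0}
  B1 = {s1, t1}
  B2 = {s2, t2}
  B3 = {s3, t3}
s0 ∈ B0, t0 ∈ B0 → same block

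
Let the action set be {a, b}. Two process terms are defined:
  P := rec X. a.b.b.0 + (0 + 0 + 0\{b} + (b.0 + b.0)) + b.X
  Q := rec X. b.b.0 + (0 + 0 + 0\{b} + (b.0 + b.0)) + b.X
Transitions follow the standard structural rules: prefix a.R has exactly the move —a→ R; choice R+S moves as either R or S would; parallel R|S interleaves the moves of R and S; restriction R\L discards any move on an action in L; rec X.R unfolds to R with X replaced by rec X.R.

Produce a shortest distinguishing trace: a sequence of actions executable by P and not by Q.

P's transition system — 4 states:
  u0 = rec X. a.b.b.0 + (0 + 0 + 0\{b} + (b.0 + b.0)) + b.X has moves =a=> u1, =b=> u0, =b=> u2
  u1 = b.b.0 has moves =b=> u3
  u2 = 0 has moves deadlocked
  u3 = b.0 has moves =b=> u2
Q's transition system — 3 states:
  v0 = rec X. b.b.0 + (0 + 0 + 0\{b} + (b.0 + b.0)) + b.X has moves =b=> v0, =b=> v1, =b=> v2
  v1 = 0 has moves deadlocked
  v2 = b.0 has moves =b=> v1
Executing a from P (initial set {u0}):
  step 1 (a): {u1}
  P completes σ.
Executing a from Q (initial set {v0}):
  step 1 (a): no successor for Q

a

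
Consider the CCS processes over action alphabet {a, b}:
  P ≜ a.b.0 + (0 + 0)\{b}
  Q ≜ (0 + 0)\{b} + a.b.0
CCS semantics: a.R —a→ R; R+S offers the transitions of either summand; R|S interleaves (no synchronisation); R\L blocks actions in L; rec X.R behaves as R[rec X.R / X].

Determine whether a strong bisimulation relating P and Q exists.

P ~ Q

P's transition system — 3 states:
  m0 = a.b.0 + (0 + 0)\{b} ⊢ --a--▸ m1
  m1 = b.0 ⊢ --b--▸ m2
  m2 = 0 ⊢ deadlocked
Q's transition system — 3 states:
  n0 = (0 + 0)\{b} + a.b.0 ⊢ --a--▸ n1
  n1 = b.0 ⊢ --b--▸ n2
  n2 = 0 ⊢ deadlocked
Bisimilarity quotient blocks:
  B0 = {m0, n0}
  B1 = {m1, n1}
  B2 = {m2, n2}
m0 ∈ B0, n0 ∈ B0 → same block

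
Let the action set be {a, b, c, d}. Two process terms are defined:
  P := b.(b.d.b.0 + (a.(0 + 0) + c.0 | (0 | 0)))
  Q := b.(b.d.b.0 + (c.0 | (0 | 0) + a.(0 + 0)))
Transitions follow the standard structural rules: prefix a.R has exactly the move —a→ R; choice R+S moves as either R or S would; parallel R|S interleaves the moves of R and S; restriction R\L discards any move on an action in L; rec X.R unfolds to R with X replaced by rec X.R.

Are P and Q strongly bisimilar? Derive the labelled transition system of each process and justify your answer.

bisimilar

Reachable graph of P (7 states):
  u0 = b.(b.d.b.0 + (a.(0 + 0) + c.0 | (0 | 0))) | ··b··> u1
  u1 = b.d.b.0 + (a.(0 + 0) + c.0 | (0 | 0)) | ··a··> u2, ··b··> u3, ··c··> u4
  u2 = 0 + 0 | deadlocked
  u3 = d.b.0 | ··d··> u5
  u4 = 0 | (0 | 0) | deadlocked
  u5 = b.0 | ··b··> u6
  u6 = 0 | deadlocked
Reachable graph of Q (7 states):
  v0 = b.(b.d.b.0 + (c.0 | (0 | 0) + a.(0 + 0))) | ··b··> v1
  v1 = b.d.b.0 + (c.0 | (0 | 0) + a.(0 + 0)) | ··a··> v2, ··b··> v3, ··c··> v4
  v2 = 0 + 0 | deadlocked
  v3 = d.b.0 | ··d··> v5
  v4 = 0 | (0 | 0) | deadlocked
  v5 = b.0 | ··b··> v6
  v6 = 0 | deadlocked
Coarsest stable partition (strong bisimilarity classes):
  B0 = {u0, v0}
  B1 = {u1, v1}
  B2 = {u3, v3}
  B3 = {u5, v5}
  B4 = {u2, u4, u6, v2, v4, v6}
u0 ∈ B0, v0 ∈ B0 → same block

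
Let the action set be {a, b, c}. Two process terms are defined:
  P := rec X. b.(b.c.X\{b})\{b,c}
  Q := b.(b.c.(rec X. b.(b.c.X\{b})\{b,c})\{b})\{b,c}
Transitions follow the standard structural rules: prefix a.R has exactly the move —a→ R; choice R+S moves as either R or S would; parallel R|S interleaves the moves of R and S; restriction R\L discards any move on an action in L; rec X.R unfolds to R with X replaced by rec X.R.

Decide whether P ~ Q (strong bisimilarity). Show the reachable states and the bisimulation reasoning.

P ~ Q

P's transition system — 2 states:
  s0 = rec X. b.(b.c.X\{b})\{b,c} has moves —b→ s1
  s1 = (b.c.(rec X. b.(b.c.X\{b})\{b,c})\{b})\{b,c} has moves deadlocked
Q's transition system — 2 states:
  t0 = b.(b.c.(rec X. b.(b.c.X\{b})\{b,c})\{b})\{b,c} has moves —b→ t1
  t1 = (b.c.(rec X. b.(b.c.X\{b})\{b,c})\{b})\{b,c} has moves deadlocked
Bisimilarity quotient blocks:
  B0 = {s0, t0}
  B1 = {s1, t1}
s0 ∈ B0, t0 ∈ B0 → same block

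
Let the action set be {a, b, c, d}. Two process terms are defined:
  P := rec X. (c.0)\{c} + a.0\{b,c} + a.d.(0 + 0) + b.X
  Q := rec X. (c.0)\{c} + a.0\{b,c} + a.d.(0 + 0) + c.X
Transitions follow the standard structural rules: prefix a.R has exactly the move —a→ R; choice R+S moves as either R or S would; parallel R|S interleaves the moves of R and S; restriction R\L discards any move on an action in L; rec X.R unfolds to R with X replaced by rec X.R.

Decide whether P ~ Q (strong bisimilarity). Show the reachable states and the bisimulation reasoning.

P's transition system — 4 states:
  u0 = rec X. (c.0)\{c} + a.0\{b,c} + a.d.(0 + 0) + b.X | -a-> u1, -a-> u2, -b-> u0
  u1 = 0\{b,c} | stopped
  u2 = d.(0 + 0) | -d-> u3
  u3 = 0 + 0 | stopped
Q's transition system — 4 states:
  v0 = rec X. (c.0)\{c} + a.0\{b,c} + a.d.(0 + 0) + c.X | -a-> v1, -a-> v2, -c-> v0
  v1 = 0\{b,c} | stopped
  v2 = d.(0 + 0) | -d-> v3
  v3 = 0 + 0 | stopped
Coarsest stable partition (strong bisimilarity classes):
  B0 = {u0}
  B1 = {u2, v2}
  B2 = {u1, u3, v1, v3}
  B3 = {v0}
u0 ∈ B0, v0 ∈ B3 → different blocks

not bisimilar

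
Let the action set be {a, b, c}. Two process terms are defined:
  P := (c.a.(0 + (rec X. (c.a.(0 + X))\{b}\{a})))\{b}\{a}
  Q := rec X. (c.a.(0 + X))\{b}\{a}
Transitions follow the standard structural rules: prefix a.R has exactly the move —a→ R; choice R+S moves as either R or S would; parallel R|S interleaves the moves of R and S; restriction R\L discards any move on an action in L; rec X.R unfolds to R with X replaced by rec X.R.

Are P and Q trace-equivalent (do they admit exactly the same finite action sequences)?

LTS(P): 2 reachable states
  p0 = (c.a.(0 + (rec X. (c.a.(0 + X))\{b}\{a})))\{b}\{a} | =c=> p1
  p1 = (a.(0 + (rec X. (c.a.(0 + X))\{b}\{a})))\{b}\{a} | stopped
LTS(Q): 2 reachable states
  q0 = rec X. (c.a.(0 + X))\{b}\{a} | =c=> q1
  q1 = (a.(0 + (rec X. (c.a.(0 + X))\{b}\{a})))\{b}\{a} | stopped
Partition-refinement fixed point:
  B0 = {p0, q0}
  B1 = {p1, q1}
p0 ∈ B0, q0 ∈ B0 → same block
Bisimilar ⇒ trace-equivalent.

YES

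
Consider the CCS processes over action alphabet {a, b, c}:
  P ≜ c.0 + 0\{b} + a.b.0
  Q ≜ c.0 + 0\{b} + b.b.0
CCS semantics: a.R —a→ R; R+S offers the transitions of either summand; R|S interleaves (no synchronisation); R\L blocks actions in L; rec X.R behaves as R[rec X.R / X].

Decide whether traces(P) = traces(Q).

P's transition system — 3 states:
  u0 = c.0 + 0\{b} + a.b.0 | -a-> u1, -c-> u2
  u1 = b.0 | -b-> u2
  u2 = 0 | ∅
Q's transition system — 3 states:
  v0 = c.0 + 0\{b} + b.b.0 | -b-> v1, -c-> v2
  v1 = b.0 | -b-> v2
  v2 = 0 | ∅
Executing a from P (initial set {u0}):
  after a @ step 1: {u1}
  P completes σ.
Executing a from Q (initial set {v0}):
  after a @ step 1: ∅ (Q stuck)

trace-distinct — witness ⟨a⟩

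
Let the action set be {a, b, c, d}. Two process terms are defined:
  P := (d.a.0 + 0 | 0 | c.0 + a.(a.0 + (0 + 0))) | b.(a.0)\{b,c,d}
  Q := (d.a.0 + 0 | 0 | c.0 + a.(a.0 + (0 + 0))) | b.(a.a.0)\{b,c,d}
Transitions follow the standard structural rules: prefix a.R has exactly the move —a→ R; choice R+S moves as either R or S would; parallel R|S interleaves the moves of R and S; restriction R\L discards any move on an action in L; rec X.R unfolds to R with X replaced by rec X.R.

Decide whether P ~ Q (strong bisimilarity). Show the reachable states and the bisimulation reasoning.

P's transition system — 15 states:
  p0 = (d.a.0 + 0 | 0 | c.0 + a.(a.0 + (0 + 0))) | b.(a.0)\{b,c,d} → --a--▸ p1, --b--▸ p2, --c--▸ p3, --d--▸ p4
  p1 = (a.0 + (0 + 0)) | b.(a.0)\{b,c,d} → --a--▸ p5, --b--▸ p6
  p2 = (d.a.0 + 0 | 0 | c.0 + a.(a.0 + (0 + 0))) | (a.0)\{b,c,d} → --a--▸ p6, --a--▸ p7, --c--▸ p8, --d--▸ p9
  p3 = 0 | 0 | 0 | b.(a.0)\{b,c,d} → --b--▸ p8
  p4 = a.0 | b.(a.0)\{b,c,d} → --a--▸ p5, --b--▸ p9
  p5 = 0 | b.(a.0)\{b,c,d} → --b--▸ p10
  p6 = (a.0 + (0 + 0)) | (a.0)\{b,c,d} → --a--▸ p10, --a--▸ p11
  p7 = (d.a.0 + 0 | 0 | c.0 + a.(a.0 + (0 + 0))) | 0\{b,c,d} → --a--▸ p11, --c--▸ p12, --d--▸ p13
  p8 = 0 | 0 | 0 | (a.0)\{b,c,d} → --a--▸ p12
  p9 = a.0 | (a.0)\{b,c,d} → --a--▸ p10, --a--▸ p13
  p10 = 0 | (a.0)\{b,c,d} → --a--▸ p14
  p11 = (a.0 + (0 + 0)) | 0\{b,c,d} → --a--▸ p14
  p12 = 0 | 0 | 0 | 0\{b,c,d} → (no moves)
  p13 = a.0 | 0\{b,c,d} → --a--▸ p14
  p14 = 0 | 0\{b,c,d} → (no moves)
Q's transition system — 20 states:
  q0 = (d.a.0 + 0 | 0 | c.0 + a.(a.0 + (0 + 0))) | b.(a.a.0)\{b,c,d} → --a--▸ q1, --b--▸ q2, --c--▸ q3, --d--▸ q4
  q1 = (a.0 + (0 + 0)) | b.(a.a.0)\{b,c,d} → --a--▸ q5, --b--▸ q6
  q2 = (d.a.0 + 0 | 0 | c.0 + a.(a.0 + (0 + 0))) | (a.a.0)\{b,c,d} → --a--▸ q6, --a--▸ q7, --c--▸ q8, --d--▸ q9
  q3 = 0 | 0 | 0 | b.(a.a.0)\{b,c,d} → --b--▸ q8
  q4 = a.0 | b.(a.a.0)\{b,c,d} → --a--▸ q5, --b--▸ q9
  q5 = 0 | b.(a.a.0)\{b,c,d} → --b--▸ q10
  q6 = (a.0 + (0 + 0)) | (a.a.0)\{b,c,d} → --a--▸ q10, --a--▸ q11
  q7 = (d.a.0 + 0 | 0 | c.0 + a.(a.0 + (0 + 0))) | (a.0)\{b,c,d} → --a--▸ q11, --a--▸ q12, --c--▸ q13, --d--▸ q14
  q8 = 0 | 0 | 0 | (a.a.0)\{b,c,d} → --a--▸ q13
  q9 = a.0 | (a.a.0)\{b,c,d} → --a--▸ q10, --a--▸ q14
  q10 = 0 | (a.a.0)\{b,c,d} → --a--▸ q15
  q11 = (a.0 + (0 + 0)) | (a.0)\{b,c,d} → --a--▸ q15, --a--▸ q16
  q12 = (d.a.0 + 0 | 0 | c.0 + a.(a.0 + (0 + 0))) | 0\{b,c,d} → --a--▸ q16, --c--▸ q17, --d--▸ q18
  q13 = 0 | 0 | 0 | (a.0)\{b,c,d} → --a--▸ q17
  q14 = a.0 | (a.0)\{b,c,d} → --a--▸ q15, --a--▸ q18
  q15 = 0 | (a.0)\{b,c,d} → --a--▸ q19
  q16 = (a.0 + (0 + 0)) | 0\{b,c,d} → --a--▸ q19
  q17 = 0 | 0 | 0 | 0\{b,c,d} → (no moves)
  q18 = a.0 | 0\{b,c,d} → --a--▸ q19
  q19 = 0 | 0\{b,c,d} → (no moves)
Bisimilarity quotient blocks:
  B0 = {p0}
  B1 = {p1, p4}
  B2 = {p6, p9, q10, q11, q14, q8}
  B3 = {p10, p11, p13, p8, q13, q15, q16, q18}
  B4 = {p12, p14, q17, q19}
  B5 = {p3, p5}
  B6 = {p2, q7}
  B7 = {p7, q12}
  B8 = {q0}
  B9 = {q2}
  B10 = {q6, q9}
  B11 = {q1, q4}
  B12 = {q3, q5}
p0 ∈ B0, q0 ∈ B8 → different blocks

NO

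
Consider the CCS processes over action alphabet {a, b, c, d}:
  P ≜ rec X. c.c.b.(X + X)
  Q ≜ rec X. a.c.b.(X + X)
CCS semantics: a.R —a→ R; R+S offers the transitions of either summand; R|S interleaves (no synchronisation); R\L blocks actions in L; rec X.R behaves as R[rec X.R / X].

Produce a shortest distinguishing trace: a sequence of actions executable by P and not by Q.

c

Reachable graph of P (4 states):
  s0 = rec X. c.c.b.(X + X) | ··c··> s1
  s1 = c.b.((rec X. c.c.b.(X + X)) + (rec X. c.c.b.(X + X))) | ··c··> s2
  s2 = b.((rec X. c.c.b.(X + X)) + (rec X. c.c.b.(X + X))) | ··b··> s3
  s3 = (rec X. c.c.b.(X + X)) + (rec X. c.c.b.(X + X)) | ··c··> s1
Reachable graph of Q (4 states):
  t0 = rec X. a.c.b.(X + X) | ··a··> t1
  t1 = c.b.((rec X. a.c.b.(X + X)) + (rec X. a.c.b.(X + X))) | ··c··> t2
  t2 = b.((rec X. a.c.b.(X + X)) + (rec X. a.c.b.(X + X))) | ··b··> t3
  t3 = (rec X. a.c.b.(X + X)) + (rec X. a.c.b.(X + X)) | ··a··> t1
Trace ⟨c⟩ through P, begin at {s0}:
  after c @ step 1: {s1}
  P completes σ.
Trace ⟨c⟩ through Q, begin at {t0}:
  after c @ step 1: no successor for Q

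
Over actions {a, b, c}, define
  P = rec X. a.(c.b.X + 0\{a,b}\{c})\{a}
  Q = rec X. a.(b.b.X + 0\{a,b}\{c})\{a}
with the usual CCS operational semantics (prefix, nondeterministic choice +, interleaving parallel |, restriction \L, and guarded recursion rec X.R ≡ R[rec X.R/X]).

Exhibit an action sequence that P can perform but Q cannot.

ac

Reachable graph of P (4 states):
  s0 = rec X. a.(c.b.X + 0\{a,b}\{c})\{a} ⊢ =a=> s1
  s1 = (c.b.(rec X. a.(c.b.X + 0\{a,b}\{c})\{a}) + 0\{a,b}\{c})\{a} ⊢ =c=> s2
  s2 = (b.(rec X. a.(c.b.X + 0\{a,b}\{c})\{a}))\{a} ⊢ =b=> s3
  s3 = (rec X. a.(c.b.X + 0\{a,b}\{c})\{a})\{a} ⊢ ∅
Reachable graph of Q (4 states):
  t0 = rec X. a.(b.b.X + 0\{a,b}\{c})\{a} ⊢ =a=> t1
  t1 = (b.b.(rec X. a.(b.b.X + 0\{a,b}\{c})\{a}) + 0\{a,b}\{c})\{a} ⊢ =b=> t2
  t2 = (b.(rec X. a.(b.b.X + 0\{a,b}\{c})\{a}))\{a} ⊢ =b=> t3
  t3 = (rec X. a.(b.b.X + 0\{a,b}\{c})\{a})\{a} ⊢ ∅
Trace ⟨ac⟩ through P, begin at {s0}:
  after a @ step 1: {s1}
  after c @ step 2: {s2}
  — P admits the full trace.
Trace ⟨ac⟩ through Q, begin at {t0}:
  after a @ step 1: {t1}
  after c @ step 2: ∅  — Q cannot continue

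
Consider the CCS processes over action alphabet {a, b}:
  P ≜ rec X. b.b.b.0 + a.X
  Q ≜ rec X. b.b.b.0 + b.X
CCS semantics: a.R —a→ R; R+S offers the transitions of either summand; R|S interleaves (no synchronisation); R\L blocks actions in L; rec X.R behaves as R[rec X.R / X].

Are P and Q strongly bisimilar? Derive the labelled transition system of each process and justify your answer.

P ≁ Q

P's transition system — 4 states:
  u0 = rec X. b.b.b.0 + a.X has moves -a-> u0, -b-> u1
  u1 = b.b.0 has moves -b-> u2
  u2 = b.0 has moves -b-> u3
  u3 = 0 has moves deadlocked
Q's transition system — 4 states:
  v0 = rec X. b.b.b.0 + b.X has moves -b-> v0, -b-> v1
  v1 = b.b.0 has moves -b-> v2
  v2 = b.0 has moves -b-> v3
  v3 = 0 has moves deadlocked
Coarsest stable partition (strong bisimilarity classes):
  B0 = {u0}
  B1 = {u1, v1}
  B2 = {u2, v2}
  B3 = {u3, v3}
  B4 = {v0}
u0 ∈ B0, v0 ∈ B4 → different blocks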